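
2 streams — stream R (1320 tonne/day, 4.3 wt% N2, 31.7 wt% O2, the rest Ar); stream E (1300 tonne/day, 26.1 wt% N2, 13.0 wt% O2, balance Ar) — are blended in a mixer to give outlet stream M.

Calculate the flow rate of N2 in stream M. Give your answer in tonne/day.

N2 out = N2 in = 1320×0.043 + 1300×0.261 = 396.06 tonne/day.

396.1 tonne/day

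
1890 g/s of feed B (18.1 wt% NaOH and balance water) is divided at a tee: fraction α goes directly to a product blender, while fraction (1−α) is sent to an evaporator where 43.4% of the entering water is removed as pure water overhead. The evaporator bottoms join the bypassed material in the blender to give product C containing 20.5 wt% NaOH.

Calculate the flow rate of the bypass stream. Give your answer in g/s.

All 1890×0.181 = 342.09 g/s of NaOH reaches C, so C = 342.09/0.205 = 1668.7 g/s and vapour = 221.27 g/s.
The evaporator receives (1−α)·1890 of feed at 0.819 water and removes 0.434 of that water:
0.434×0.819×(1−α)×1890 = 221.27
(1−α) = 221.27/671.79 = 0.3294;  α = 0.6706.
Bypass flow = 0.6706×1890 = 1267.5 g/s.

1267 g/s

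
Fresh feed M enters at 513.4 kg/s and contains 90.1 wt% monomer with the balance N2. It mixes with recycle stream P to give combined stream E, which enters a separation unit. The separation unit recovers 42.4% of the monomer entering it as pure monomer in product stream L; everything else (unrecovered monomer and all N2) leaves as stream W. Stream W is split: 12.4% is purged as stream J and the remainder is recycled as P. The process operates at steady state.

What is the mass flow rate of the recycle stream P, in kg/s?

N2 enters only via M and leaves only via the purge: 513.4×0.099 = 0.124×(N2 in W), and the separation unit passes all N2, so N2 in E = N2 in W = 409.89 kg/s.
monomer in E: m_A = 513.4×0.901 + (1−0.124)·(1−0.424)·m_A, so m_A = 462.57/0.4954 = 933.69 kg/s.
W = (1−0.424)×933.69 + 409.89 = 947.7 kg/s.
Recycle P = (1−0.124)×947.7 = 830.18 kg/s.

830.2 kg/s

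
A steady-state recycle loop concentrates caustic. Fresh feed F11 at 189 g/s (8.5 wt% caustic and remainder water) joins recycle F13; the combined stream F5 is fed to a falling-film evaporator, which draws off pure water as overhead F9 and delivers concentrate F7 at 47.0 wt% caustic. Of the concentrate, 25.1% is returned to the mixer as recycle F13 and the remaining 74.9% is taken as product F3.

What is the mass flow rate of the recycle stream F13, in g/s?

11.45 g/s

Overall caustic balance (none leaves overhead): caustic in fresh feed = caustic in product, i.e. 189×0.085 = (1−0.251)·F7·0.470.
F7 = 16.065/(0.470×0.749) = 45.635 g/s.
Recycle F13 = 0.251×45.635 = 11.454 g/s.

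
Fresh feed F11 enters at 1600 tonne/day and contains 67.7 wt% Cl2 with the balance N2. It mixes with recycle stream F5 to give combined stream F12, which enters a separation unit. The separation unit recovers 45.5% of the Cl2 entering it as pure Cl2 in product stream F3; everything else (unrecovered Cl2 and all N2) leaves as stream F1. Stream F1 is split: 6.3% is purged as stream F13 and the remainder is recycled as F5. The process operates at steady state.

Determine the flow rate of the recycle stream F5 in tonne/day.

8817 tonne/day

N2 enters only via F11 and leaves only via the purge: 1600×0.323 = 0.063×(N2 in F1), and the separation unit passes all N2, so N2 in F12 = N2 in F1 = 8203.2 tonne/day.
Cl2 in F12: m_A = 1600×0.677 + (1−0.063)·(1−0.455)·m_A, so m_A = 1083.2/0.4893 = 2213.6 tonne/day.
F1 = (1−0.455)×2213.6 + 8203.2 = 9409.6 tonne/day.
Recycle F5 = (1−0.063)×9409.6 = 8816.8 tonne/day.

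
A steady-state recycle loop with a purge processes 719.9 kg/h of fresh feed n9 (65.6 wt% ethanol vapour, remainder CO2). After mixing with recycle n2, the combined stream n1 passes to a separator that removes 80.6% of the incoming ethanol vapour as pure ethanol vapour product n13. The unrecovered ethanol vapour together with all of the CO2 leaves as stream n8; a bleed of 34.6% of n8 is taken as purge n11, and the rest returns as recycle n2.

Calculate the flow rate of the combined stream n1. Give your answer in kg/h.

1257 kg/h

CO2 enters only via n9 and leaves only via the purge: 719.9×0.344 = 0.346×(CO2 in n8), and the separator passes all CO2, so CO2 in n1 = CO2 in n8 = 715.74 kg/h.
ethanol vapour in n1: m_A = 719.9×0.656 + (1−0.346)·(1−0.806)·m_A, so m_A = 472.25/0.8731 = 540.88 kg/h.
n1 = 540.88 + 715.74 = 1256.6 kg/h.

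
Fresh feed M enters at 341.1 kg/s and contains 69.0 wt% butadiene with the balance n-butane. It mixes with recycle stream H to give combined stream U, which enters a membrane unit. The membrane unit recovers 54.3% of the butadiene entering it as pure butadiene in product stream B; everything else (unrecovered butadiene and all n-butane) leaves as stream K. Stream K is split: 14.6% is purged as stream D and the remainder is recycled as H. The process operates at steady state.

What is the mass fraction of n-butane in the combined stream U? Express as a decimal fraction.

0.652

n-butane enters only via M and leaves only via the purge: 341.1×0.310 = 0.146×(n-butane in K), and the membrane unit passes all n-butane, so n-butane in U = n-butane in K = 724.25 kg/s.
butadiene in U: m_A = 341.1×0.690 + (1−0.146)·(1−0.543)·m_A, so m_A = 235.36/0.6097 = 386.01 kg/s.
U = 386.01 + 724.25 = 1110.3 kg/s.
n-butane fraction in U = 724.25/1110.3 = 0.652.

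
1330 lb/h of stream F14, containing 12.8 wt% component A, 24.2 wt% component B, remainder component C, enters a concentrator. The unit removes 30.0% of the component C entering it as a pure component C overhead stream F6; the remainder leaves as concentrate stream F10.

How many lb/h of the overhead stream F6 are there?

251.4 lb/h

component C entering = 1330×0.630 = 837.9 lb/h; overhead removed = 0.300×837.9 = 251.37 lb/h.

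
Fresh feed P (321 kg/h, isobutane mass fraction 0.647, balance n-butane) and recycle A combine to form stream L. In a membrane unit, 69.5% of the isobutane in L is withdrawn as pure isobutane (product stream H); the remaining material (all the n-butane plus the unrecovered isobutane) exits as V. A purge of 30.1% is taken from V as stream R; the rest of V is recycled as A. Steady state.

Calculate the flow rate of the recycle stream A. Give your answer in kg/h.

n-butane enters only via P and leaves only via the purge: 321×0.353 = 0.301×(n-butane in V), and the membrane unit passes all n-butane, so n-butane in L = n-butane in V = 376.46 kg/h.
isobutane in L: m_A = 321×0.647 + (1−0.301)·(1−0.695)·m_A, so m_A = 207.69/0.7868 = 263.96 kg/h.
V = (1−0.695)×263.96 + 376.46 = 456.96 kg/h.
Recycle A = (1−0.301)×456.96 = 319.42 kg/h.

319.4 kg/h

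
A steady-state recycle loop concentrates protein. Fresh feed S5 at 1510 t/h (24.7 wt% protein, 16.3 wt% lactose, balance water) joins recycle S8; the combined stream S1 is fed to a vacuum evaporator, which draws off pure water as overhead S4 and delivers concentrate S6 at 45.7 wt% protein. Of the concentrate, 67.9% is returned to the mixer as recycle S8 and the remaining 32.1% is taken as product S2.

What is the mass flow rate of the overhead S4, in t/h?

693.9 t/h

Overall protein balance (none leaves overhead): protein in fresh feed = protein in product, i.e. 1510×0.247 = (1−0.679)·S6·0.457.
S6 = 372.97/(0.457×0.321) = 2542.5 t/h.
Recycle S8 = 0.679×2542.5 = 1726.3 t/h.
Combined feed S1 = 1510 + 1726.3 = 3236.3 t/h.
Overhead S4 = S1 − S6 = 3236.3 − 2542.5 = 693.87 t/h.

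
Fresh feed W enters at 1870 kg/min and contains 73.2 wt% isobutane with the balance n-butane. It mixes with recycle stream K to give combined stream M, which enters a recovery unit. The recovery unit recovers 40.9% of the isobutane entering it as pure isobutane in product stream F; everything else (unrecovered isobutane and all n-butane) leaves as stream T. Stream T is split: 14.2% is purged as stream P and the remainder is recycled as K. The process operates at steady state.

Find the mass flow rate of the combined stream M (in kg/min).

n-butane enters only via W and leaves only via the purge: 1870×0.268 = 0.142×(n-butane in T), and the recovery unit passes all n-butane, so n-butane in M = n-butane in T = 3529.3 kg/min.
isobutane in M: m_A = 1870×0.732 + (1−0.142)·(1−0.409)·m_A, so m_A = 1368.8/0.4929 = 2777 kg/min.
M = 2777 + 3529.3 = 6306.3 kg/min.

6306 kg/min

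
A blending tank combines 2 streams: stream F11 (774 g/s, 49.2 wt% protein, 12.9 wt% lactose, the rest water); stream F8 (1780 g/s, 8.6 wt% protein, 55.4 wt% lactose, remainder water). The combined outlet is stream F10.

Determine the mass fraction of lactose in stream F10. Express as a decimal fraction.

Total flow out = 774 + 1780 = 2554 g/s.
lactose in = 774×0.129 + 1780×0.554 = 1086 g/s.
lactose mass fraction in F10 = 1086/2554 = 0.4252.

0.4252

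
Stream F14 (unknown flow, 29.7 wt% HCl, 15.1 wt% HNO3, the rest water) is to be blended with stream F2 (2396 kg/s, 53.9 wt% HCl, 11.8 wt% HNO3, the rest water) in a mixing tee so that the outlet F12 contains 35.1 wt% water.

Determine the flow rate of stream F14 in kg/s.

95.36 kg/s

Let F14 be the unknown flow. Total out = 2396 + F14.
water balance: 821.83 + 0.552·F14 = 0.351·(2396 + F14)
(0.552 − 0.351)·F14 = 0.351×2396 − 821.83 = 19.168
F14 = 19.168 / 0.201 = 95.363 kg/s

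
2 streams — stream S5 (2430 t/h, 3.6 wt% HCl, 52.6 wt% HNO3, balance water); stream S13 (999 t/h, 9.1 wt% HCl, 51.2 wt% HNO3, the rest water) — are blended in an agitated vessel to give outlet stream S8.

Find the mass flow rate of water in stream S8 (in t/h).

1461 t/h

water out = water in = 2430×0.438 + 999×0.397 = 1460.9 t/h.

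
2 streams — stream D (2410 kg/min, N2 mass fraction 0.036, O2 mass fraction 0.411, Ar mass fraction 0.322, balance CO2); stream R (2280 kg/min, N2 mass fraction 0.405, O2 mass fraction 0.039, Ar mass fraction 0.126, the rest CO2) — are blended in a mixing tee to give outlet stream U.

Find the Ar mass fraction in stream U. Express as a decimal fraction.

Total flow out = 2410 + 2280 = 4690 kg/min.
Ar in = 2410×0.322 + 2280×0.126 = 1063.3 kg/min.
Ar mass fraction in U = 1063.3/4690 = 0.227.

0.227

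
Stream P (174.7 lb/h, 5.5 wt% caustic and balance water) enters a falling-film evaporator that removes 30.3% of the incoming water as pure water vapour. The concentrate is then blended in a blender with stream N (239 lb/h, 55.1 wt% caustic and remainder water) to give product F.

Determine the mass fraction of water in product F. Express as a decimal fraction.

0.611

Vapour removed = 0.303×0.945×174.7 = 50.023 lb/h; concentrate = 124.68 lb/h.
water reaching the mixer = 115.07 (from concentrate) + 239×0.449 = 222.38 lb/h.
Product flow = 124.68 + 239 = 363.68 lb/h; water fraction = 0.611.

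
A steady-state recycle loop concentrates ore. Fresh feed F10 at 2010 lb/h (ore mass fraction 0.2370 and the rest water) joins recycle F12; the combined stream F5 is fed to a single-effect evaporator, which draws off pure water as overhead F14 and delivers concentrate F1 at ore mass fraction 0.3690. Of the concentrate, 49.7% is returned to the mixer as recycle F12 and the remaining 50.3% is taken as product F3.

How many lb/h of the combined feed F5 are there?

3286 lb/h

Overall ore balance (none leaves overhead): ore in fresh feed = ore in product, i.e. 2010×0.237 = (1−0.497)·F1·0.369.
F1 = 476.37/(0.369×0.503) = 2566.6 lb/h.
Recycle F12 = 0.497×2566.6 = 1275.6 lb/h.
Combined feed F5 = 2010 + 1275.6 = 3285.6 lb/h.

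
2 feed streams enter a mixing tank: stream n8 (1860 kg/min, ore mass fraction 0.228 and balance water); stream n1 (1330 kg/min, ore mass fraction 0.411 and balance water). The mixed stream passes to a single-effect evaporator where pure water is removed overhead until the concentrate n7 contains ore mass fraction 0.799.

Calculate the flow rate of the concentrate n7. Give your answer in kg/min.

1215 kg/min

ore entering = 1860×0.228 + 1330×0.411 = 970.71 kg/min.
All ore reports to n7, so n7 = 970.71/0.799 = 1214.9 kg/min.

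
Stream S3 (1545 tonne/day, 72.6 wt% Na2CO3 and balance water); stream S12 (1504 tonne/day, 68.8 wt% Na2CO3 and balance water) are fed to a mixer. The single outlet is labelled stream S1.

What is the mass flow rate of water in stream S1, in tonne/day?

water out = water in = 1545×0.274 + 1504×0.312 = 892.58 tonne/day.

892.6 tonne/day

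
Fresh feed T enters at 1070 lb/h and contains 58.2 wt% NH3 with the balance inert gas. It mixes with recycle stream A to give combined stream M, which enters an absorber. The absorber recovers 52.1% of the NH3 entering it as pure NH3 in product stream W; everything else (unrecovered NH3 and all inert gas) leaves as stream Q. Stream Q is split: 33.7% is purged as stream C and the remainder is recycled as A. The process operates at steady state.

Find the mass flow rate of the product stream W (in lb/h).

NH3 in M: m_A = 1070×0.582 + (1−0.337)·(1−0.521)·m_A, so m_A = 622.74/0.6824 = 912.54 lb/h.
Product W = 0.521×912.54 = 475.43 lb/h.

475.4 lb/h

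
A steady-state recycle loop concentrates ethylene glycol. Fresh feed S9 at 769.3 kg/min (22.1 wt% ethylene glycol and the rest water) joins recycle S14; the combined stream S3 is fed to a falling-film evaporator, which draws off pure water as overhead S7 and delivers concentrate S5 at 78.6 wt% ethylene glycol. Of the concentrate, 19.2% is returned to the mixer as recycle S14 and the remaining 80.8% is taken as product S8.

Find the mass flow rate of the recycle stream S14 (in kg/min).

51.4 kg/min

Overall ethylene glycol balance (none leaves overhead): ethylene glycol in fresh feed = ethylene glycol in product, i.e. 769.3×0.221 = (1−0.192)·S5·0.786.
S5 = 170.02/(0.786×0.808) = 267.7 kg/min.
Recycle S14 = 0.192×267.7 = 51.399 kg/min.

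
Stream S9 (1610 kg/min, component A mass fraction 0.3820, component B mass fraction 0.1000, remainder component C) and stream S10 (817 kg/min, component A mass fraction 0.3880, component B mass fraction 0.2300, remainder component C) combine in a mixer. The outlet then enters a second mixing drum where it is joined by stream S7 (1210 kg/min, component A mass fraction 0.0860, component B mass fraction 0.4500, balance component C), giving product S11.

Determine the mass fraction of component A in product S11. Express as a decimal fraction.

0.2849

Overall, product flow = 3637 kg/min.
component A in = 1610×0.382 + 817×0.388 + 1210×0.086 = 1036.1 kg/min.
component A fraction in S11 = 0.2849.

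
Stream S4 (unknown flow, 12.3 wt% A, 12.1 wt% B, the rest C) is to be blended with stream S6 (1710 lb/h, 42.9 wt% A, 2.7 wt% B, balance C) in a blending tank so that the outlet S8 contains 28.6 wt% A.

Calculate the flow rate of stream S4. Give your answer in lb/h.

1500 lb/h

Let S4 be the unknown flow. Total out = 1710 + S4.
A balance: 733.59 + 0.123·S4 = 0.286·(1710 + S4)
(0.123 − 0.286)·S4 = 0.286×1710 − 733.59 = -244.53
S4 = -244.53 / -0.163 = 1500.2 lb/h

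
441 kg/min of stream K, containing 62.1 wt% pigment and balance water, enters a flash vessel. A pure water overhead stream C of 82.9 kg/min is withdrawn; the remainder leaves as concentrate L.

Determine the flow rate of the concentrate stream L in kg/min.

Concentrate = 441 − 82.9 = 358.1 kg/min.

358.1 kg/min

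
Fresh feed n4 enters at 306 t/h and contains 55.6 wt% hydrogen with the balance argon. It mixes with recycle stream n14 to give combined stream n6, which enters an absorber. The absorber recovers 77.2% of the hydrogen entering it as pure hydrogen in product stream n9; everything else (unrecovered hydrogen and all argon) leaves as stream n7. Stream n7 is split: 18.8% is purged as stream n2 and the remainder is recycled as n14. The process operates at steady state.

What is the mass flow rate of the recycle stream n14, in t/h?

argon enters only via n4 and leaves only via the purge: 306×0.444 = 0.188×(argon in n7), and the absorber passes all argon, so argon in n6 = argon in n7 = 722.68 t/h.
hydrogen in n6: m_A = 306×0.556 + (1−0.188)·(1−0.772)·m_A, so m_A = 170.14/0.8149 = 208.79 t/h.
n7 = (1−0.772)×208.79 + 722.68 = 770.29 t/h.
Recycle n14 = (1−0.188)×770.29 = 625.47 t/h.

625.5 t/h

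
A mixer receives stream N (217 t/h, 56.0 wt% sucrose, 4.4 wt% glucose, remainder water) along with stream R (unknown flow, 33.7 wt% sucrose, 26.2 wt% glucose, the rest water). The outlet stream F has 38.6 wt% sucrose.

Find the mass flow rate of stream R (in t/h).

770.6 t/h

Let R be the unknown flow. Total out = 217 + R.
sucrose balance: 121.52 + 0.337·R = 0.386·(217 + R)
(0.337 − 0.386)·R = 0.386×217 − 121.52 = -37.758
R = -37.758 / -0.049 = 770.57 t/h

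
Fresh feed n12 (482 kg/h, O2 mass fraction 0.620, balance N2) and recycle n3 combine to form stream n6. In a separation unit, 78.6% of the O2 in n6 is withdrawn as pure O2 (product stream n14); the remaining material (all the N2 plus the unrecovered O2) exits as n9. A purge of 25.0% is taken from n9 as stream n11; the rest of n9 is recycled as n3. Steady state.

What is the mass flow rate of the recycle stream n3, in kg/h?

N2 enters only via n12 and leaves only via the purge: 482×0.380 = 0.250×(N2 in n9), and the separation unit passes all N2, so N2 in n6 = N2 in n9 = 732.64 kg/h.
O2 in n6: m_A = 482×0.620 + (1−0.250)·(1−0.786)·m_A, so m_A = 298.84/0.8395 = 355.97 kg/h.
n9 = (1−0.786)×355.97 + 732.64 = 808.82 kg/h.
Recycle n3 = (1−0.250)×808.82 = 606.61 kg/h.

606.6 kg/h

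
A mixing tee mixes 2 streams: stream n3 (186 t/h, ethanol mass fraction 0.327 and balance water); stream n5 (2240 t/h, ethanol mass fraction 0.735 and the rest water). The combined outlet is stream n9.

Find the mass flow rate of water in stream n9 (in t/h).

water out = water in = 186×0.673 + 2240×0.265 = 718.78 t/h.

718.8 t/h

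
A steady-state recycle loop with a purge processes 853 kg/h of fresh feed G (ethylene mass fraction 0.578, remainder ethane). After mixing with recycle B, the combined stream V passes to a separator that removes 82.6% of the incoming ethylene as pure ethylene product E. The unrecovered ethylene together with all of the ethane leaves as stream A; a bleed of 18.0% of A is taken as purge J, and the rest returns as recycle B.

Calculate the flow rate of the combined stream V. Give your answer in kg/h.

2575 kg/h

ethane enters only via G and leaves only via the purge: 853×0.422 = 0.180×(ethane in A), and the separator passes all ethane, so ethane in V = ethane in A = 1999.8 kg/h.
ethylene in V: m_A = 853×0.578 + (1−0.180)·(1−0.826)·m_A, so m_A = 493.03/0.8573 = 575.09 kg/h.
V = 575.09 + 1999.8 = 2574.9 kg/h.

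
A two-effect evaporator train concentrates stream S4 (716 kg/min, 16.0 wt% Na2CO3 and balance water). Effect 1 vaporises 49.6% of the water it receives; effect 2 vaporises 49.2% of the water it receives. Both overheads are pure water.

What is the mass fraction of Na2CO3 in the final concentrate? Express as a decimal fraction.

0.4266

water in feed = 716×0.840 = 601.44 kg/min.
After stage 1: water left = (1−0.496)×601.44 = 303.13; stream total = 417.69 kg/min.
After stage 2: water left = (1−0.492)×303.13 = 153.99; final concentrate = 268.55 kg/min.
Na2CO3 fraction = 114.56/268.55 = 0.4266.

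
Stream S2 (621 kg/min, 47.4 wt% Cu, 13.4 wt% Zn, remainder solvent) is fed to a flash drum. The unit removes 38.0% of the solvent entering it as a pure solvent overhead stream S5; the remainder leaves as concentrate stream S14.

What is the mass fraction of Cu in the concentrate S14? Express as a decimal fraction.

Cu is not removed: 621×0.474 = 294.35 kg/min of Cu enters S14.
solvent entering = 621×0.392 = 243.43 kg/min; overhead removed = 0.380×243.43 = 92.504 kg/min.
Concentrate = 621 − 92.504 = 528.5 kg/min.
Mass fraction = 294.35/528.5 = 0.5570.

0.5570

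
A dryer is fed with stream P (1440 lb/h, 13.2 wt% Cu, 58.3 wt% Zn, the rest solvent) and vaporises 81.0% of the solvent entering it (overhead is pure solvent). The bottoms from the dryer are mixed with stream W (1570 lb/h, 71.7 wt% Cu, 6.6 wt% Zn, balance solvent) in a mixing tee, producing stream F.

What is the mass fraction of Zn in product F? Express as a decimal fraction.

Vapour removed = 0.810×0.285×1440 = 332.42 lb/h; concentrate = 1107.6 lb/h.
Zn reaching the mixer = 839.52 (from concentrate) + 1570×0.066 = 943.14 lb/h.
Product flow = 1107.6 + 1570 = 2677.6 lb/h; Zn fraction = 0.3522.

0.3522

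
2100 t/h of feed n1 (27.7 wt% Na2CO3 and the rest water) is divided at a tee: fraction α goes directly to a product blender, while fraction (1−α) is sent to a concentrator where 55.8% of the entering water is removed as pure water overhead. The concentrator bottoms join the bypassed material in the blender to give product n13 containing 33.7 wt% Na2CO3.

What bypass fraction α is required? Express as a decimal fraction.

0.559

All 2100×0.277 = 581.7 t/h of Na2CO3 reaches n13, so n13 = 581.7/0.337 = 1726.1 t/h and vapour = 373.89 t/h.
The evaporator receives (1−α)·2100 of feed at 0.723 water and removes 0.558 of that water:
0.558×0.723×(1−α)×2100 = 373.89
(1−α) = 373.89/847.21 = 0.4413;  α = 0.5587.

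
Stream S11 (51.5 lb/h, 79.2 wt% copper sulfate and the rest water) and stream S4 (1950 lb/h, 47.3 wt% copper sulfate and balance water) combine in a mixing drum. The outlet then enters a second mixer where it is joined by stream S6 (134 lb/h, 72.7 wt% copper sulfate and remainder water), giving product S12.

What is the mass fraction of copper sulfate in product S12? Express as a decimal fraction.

0.497

Overall, product flow = 2135.5 lb/h.
copper sulfate in = 51.5×0.792 + 1950×0.473 + 134×0.727 = 1060.6 lb/h.
copper sulfate fraction in S12 = 0.497.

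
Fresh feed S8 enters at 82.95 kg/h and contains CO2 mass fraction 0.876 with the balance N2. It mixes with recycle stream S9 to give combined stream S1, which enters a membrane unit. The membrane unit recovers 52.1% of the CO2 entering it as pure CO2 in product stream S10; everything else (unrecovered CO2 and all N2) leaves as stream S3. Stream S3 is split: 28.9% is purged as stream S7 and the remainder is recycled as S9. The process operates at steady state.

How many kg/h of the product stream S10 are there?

CO2 in S1: m_A = 82.95×0.876 + (1−0.289)·(1−0.521)·m_A, so m_A = 72.664/0.6594 = 110.19 kg/h.
Product S10 = 0.521×110.19 = 57.41 kg/h.

57.41 kg/h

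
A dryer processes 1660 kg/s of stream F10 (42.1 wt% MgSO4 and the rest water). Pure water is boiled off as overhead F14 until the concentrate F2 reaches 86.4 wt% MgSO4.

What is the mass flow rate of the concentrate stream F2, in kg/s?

808.9 kg/s

MgSO4 is conserved: 1660×0.421 = 698.86 kg/s all reports to the concentrate.
Concentrate = 698.86/(target fraction) = 808.87 kg/s.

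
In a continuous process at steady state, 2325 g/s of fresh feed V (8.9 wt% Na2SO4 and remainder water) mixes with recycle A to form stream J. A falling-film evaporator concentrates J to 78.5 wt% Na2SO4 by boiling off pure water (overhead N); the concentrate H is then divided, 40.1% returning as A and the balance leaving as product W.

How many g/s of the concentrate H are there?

440.1 g/s

Overall Na2SO4 balance (none leaves overhead): Na2SO4 in fresh feed = Na2SO4 in product, i.e. 2325×0.089 = (1−0.401)·H·0.785.
H = 206.92/(0.785×0.599) = 440.06 g/s.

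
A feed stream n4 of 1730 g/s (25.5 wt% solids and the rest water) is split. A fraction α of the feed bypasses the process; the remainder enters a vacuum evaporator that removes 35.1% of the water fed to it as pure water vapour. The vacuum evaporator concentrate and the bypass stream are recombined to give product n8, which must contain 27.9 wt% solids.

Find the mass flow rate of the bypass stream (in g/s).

1161 g/s

All 1730×0.255 = 441.15 g/s of solids reaches n8, so n8 = 441.15/0.279 = 1581.2 g/s and vapour = 148.82 g/s.
The evaporator receives (1−α)·1730 of feed at 0.745 water and removes 0.351 of that water:
0.351×0.745×(1−α)×1730 = 148.82
(1−α) = 148.82/452.39 = 0.3290;  α = 0.6710.
Bypass flow = 0.6710×1730 = 1160.9 g/s.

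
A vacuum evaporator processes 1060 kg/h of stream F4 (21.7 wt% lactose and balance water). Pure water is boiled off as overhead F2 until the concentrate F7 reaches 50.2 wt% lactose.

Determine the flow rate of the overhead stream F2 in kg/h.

lactose is conserved: 1060×0.217 = 230.02 kg/h all reports to the concentrate.
Concentrate = 230.02/(target fraction) = 458.21 kg/h.
Overhead = 1060 − 458.21 = 601.79 kg/h.

601.8 kg/h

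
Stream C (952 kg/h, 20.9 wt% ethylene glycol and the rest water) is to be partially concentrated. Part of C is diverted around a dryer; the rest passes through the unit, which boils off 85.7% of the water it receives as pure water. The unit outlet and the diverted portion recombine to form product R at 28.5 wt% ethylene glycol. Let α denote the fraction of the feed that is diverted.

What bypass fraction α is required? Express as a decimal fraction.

0.607

All 952×0.209 = 198.97 kg/h of ethylene glycol reaches R, so R = 198.97/0.285 = 698.13 kg/h and vapour = 253.87 kg/h.
The evaporator receives (1−α)·952 of feed at 0.791 water and removes 0.857 of that water:
0.857×0.791×(1−α)×952 = 253.87
(1−α) = 253.87/645.35 = 0.3934;  α = 0.6066.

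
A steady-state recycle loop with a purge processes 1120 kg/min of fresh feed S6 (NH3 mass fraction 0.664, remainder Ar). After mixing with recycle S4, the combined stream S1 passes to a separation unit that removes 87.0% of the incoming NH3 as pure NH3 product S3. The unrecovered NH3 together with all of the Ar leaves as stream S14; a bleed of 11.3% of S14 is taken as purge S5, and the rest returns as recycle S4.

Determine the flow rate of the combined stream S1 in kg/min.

Ar enters only via S6 and leaves only via the purge: 1120×0.336 = 0.113×(Ar in S14), and the separation unit passes all Ar, so Ar in S1 = Ar in S14 = 3330.3 kg/min.
NH3 in S1: m_A = 1120×0.664 + (1−0.113)·(1−0.870)·m_A, so m_A = 743.68/0.8847 = 840.61 kg/min.
S1 = 840.61 + 3330.3 = 4170.9 kg/min.

4171 kg/min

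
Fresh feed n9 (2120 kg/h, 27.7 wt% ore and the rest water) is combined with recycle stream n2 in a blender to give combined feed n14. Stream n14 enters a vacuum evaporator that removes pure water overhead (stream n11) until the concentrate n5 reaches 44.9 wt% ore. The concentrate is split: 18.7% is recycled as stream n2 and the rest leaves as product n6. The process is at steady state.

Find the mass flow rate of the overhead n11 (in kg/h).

Overall ore balance (none leaves overhead): ore in fresh feed = ore in product, i.e. 2120×0.277 = (1−0.187)·n5·0.449.
n5 = 587.24/(0.449×0.813) = 1608.7 kg/h.
Recycle n2 = 0.187×1608.7 = 300.83 kg/h.
Combined feed n14 = 2120 + 300.83 = 2420.8 kg/h.
Overhead n11 = n14 − n5 = 2420.8 − 1608.7 = 812.12 kg/h.

812.1 kg/h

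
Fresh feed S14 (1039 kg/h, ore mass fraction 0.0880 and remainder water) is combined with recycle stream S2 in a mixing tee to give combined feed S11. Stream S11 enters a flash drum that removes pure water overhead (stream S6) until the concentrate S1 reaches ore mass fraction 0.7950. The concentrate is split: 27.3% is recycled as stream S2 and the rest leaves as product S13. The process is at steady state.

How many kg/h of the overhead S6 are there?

924 kg/h

Overall ore balance (none leaves overhead): ore in fresh feed = ore in product, i.e. 1039×0.088 = (1−0.273)·S1·0.795.
S1 = 91.432/(0.795×0.727) = 158.2 kg/h.
Recycle S2 = 0.273×158.2 = 43.188 kg/h.
Combined feed S11 = 1039 + 43.188 = 1082.2 kg/h.
Overhead S6 = S11 − S1 = 1082.2 − 158.2 = 923.99 kg/h.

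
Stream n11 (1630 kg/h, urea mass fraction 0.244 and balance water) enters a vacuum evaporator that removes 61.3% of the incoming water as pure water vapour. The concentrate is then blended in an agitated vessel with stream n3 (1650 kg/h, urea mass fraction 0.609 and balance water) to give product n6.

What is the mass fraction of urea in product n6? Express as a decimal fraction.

Vapour removed = 0.613×0.756×1630 = 755.39 kg/h; concentrate = 874.61 kg/h.
urea reaching the mixer = 397.72 (from concentrate) + 1650×0.609 = 1402.6 kg/h.
Product flow = 874.61 + 1650 = 2524.6 kg/h; urea fraction = 0.556.

0.556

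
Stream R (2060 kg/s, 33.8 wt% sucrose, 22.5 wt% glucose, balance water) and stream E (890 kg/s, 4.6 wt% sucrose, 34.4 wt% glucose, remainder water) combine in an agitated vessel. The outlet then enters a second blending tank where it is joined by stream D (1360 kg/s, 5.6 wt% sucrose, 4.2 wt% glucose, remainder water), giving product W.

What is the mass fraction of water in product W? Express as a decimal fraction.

0.619

Overall, product flow = 4310 kg/s.
water in = 2060×0.437 + 890×0.610 + 1360×0.902 = 2669.8 kg/s.
water fraction in W = 0.619.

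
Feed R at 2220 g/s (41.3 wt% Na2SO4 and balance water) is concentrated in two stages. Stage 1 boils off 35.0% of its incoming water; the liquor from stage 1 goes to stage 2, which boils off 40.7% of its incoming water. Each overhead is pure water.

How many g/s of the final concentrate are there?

water in feed = 2220×0.587 = 1303.1 g/s.
After stage 1: water left = (1−0.350)×1303.1 = 847.04; stream total = 1763.9 g/s.
After stage 2: water left = (1−0.407)×847.04 = 502.3; final concentrate = 1419.2 g/s.

1419 g/s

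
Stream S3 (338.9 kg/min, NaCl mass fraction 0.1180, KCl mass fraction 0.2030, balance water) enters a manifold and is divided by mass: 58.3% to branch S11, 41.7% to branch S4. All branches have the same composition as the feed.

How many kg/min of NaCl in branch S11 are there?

Branch S11 total = 0.583×338.9 = 197.58 kg/min.
NaCl in S11 = 0.118×197.58 = 23.314 kg/min.

23.31 kg/min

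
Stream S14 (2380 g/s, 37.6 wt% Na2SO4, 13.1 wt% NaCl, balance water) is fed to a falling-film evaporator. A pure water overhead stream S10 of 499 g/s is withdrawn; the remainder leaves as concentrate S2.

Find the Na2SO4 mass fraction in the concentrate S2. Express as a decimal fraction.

Na2SO4 is not removed: 2380×0.376 = 894.88 g/s of Na2SO4 enters S2.
Concentrate = 2380 − 499 = 1881 g/s.
Mass fraction = 894.88/1881 = 0.4757.

0.4757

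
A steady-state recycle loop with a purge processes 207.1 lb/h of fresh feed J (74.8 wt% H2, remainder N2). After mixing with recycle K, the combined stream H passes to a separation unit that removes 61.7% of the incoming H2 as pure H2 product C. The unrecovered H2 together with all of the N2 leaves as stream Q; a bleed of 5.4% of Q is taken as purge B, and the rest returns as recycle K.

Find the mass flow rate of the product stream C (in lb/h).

H2 in H: m_A = 207.1×0.748 + (1−0.054)·(1−0.617)·m_A, so m_A = 154.91/0.6377 = 242.93 lb/h.
Product C = 0.617×242.93 = 149.89 lb/h.

149.9 lb/h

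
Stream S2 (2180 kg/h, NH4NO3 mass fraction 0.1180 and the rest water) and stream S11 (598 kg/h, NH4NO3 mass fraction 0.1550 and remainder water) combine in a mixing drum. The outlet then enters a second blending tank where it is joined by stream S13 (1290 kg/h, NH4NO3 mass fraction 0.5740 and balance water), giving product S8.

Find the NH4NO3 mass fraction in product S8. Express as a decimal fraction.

Overall, product flow = 4068 kg/h.
NH4NO3 in = 2180×0.118 + 598×0.155 + 1290×0.574 = 1090.4 kg/h.
NH4NO3 fraction in S8 = 0.2680.

0.2680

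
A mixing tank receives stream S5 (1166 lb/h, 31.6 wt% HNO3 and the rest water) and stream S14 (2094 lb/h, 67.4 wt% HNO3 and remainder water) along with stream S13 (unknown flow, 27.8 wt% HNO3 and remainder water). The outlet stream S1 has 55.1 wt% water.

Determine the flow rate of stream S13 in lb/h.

Let S13 be the unknown flow. Total out = 3260 + S13.
water balance: 1480.2 + 0.722·S13 = 0.551·(3260 + S13)
(0.722 − 0.551)·S13 = 0.551×3260 − 1480.2 = 316.07
S13 = 316.07 / 0.171 = 1848.4 lb/h

1848 lb/h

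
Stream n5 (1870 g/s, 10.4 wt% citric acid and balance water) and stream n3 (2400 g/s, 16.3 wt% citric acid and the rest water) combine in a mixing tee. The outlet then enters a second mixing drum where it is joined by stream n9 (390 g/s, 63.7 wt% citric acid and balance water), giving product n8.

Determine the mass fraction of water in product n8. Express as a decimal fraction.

Overall, product flow = 4660 g/s.
water in = 1870×0.896 + 2400×0.837 + 390×0.363 = 3825.9 g/s.
water fraction in n8 = 0.821.

0.821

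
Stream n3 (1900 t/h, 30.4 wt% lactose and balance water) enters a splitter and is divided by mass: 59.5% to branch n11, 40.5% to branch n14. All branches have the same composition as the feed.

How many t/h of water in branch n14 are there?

Branch n14 total = 0.405×1900 = 769.5 t/h.
water in n14 = 0.696×769.5 = 535.57 t/h.

535.6 t/h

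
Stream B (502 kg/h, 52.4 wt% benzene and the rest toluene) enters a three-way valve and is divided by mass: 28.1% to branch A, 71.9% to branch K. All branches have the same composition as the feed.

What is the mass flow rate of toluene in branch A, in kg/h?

Branch A total = 0.281×502 = 141.06 kg/h.
toluene in A = 0.476×141.06 = 67.146 kg/h.

67.15 kg/h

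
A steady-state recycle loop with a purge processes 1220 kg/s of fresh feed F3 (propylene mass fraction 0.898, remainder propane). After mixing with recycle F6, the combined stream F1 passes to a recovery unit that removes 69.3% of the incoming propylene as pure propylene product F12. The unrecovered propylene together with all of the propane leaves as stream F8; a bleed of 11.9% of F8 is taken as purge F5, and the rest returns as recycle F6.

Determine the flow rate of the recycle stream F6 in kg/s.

1327 kg/s

propane enters only via F3 and leaves only via the purge: 1220×0.102 = 0.119×(propane in F8), and the recovery unit passes all propane, so propane in F1 = propane in F8 = 1045.7 kg/s.
propylene in F1: m_A = 1220×0.898 + (1−0.119)·(1−0.693)·m_A, so m_A = 1095.6/0.7295 = 1501.7 kg/s.
F8 = (1−0.693)×1501.7 + 1045.7 = 1506.7 kg/s.
Recycle F6 = (1−0.119)×1506.7 = 1327.4 kg/s.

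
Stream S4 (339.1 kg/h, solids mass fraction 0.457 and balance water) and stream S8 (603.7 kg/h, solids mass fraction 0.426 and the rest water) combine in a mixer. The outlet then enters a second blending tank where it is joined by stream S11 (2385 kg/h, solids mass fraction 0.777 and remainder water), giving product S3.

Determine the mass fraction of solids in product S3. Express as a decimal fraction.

Overall, product flow = 3327.8 kg/h.
solids in = 339.1×0.457 + 603.7×0.426 + 2385×0.777 = 2265.3 kg/h.
solids fraction in S3 = 0.681.

0.681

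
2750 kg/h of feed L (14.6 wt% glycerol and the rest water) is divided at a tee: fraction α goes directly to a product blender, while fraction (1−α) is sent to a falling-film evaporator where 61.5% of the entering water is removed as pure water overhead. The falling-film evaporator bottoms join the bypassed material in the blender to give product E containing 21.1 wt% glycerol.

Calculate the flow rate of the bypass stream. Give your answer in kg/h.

1137 kg/h

All 2750×0.146 = 401.5 kg/h of glycerol reaches E, so E = 401.5/0.211 = 1902.8 kg/h and vapour = 847.16 kg/h.
The evaporator receives (1−α)·2750 of feed at 0.854 water and removes 0.615 of that water:
0.615×0.854×(1−α)×2750 = 847.16
(1−α) = 847.16/1444.3 = 0.5865;  α = 0.4135.
Bypass flow = 0.4135×2750 = 1137 kg/h.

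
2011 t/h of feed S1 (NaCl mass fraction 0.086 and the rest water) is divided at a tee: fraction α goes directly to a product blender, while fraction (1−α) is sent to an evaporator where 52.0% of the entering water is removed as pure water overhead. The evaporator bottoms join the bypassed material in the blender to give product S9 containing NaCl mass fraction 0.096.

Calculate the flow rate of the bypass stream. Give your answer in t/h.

All 2011×0.086 = 172.95 t/h of NaCl reaches S9, so S9 = 172.95/0.096 = 1801.5 t/h and vapour = 209.48 t/h.
The evaporator receives (1−α)·2011 of feed at 0.914 water and removes 0.520 of that water:
0.520×0.914×(1−α)×2011 = 209.48
(1−α) = 209.48/955.79 = 0.2192;  α = 0.7808.
Bypass flow = 0.7808×2011 = 1570.3 t/h.

1570 t/h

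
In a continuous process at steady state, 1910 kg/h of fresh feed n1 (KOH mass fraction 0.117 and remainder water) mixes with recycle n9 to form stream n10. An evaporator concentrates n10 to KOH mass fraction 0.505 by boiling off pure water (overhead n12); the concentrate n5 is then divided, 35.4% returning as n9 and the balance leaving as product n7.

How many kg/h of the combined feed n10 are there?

2152 kg/h

Overall KOH balance (none leaves overhead): KOH in fresh feed = KOH in product, i.e. 1910×0.117 = (1−0.354)·n5·0.505.
n5 = 223.47/(0.505×0.646) = 685.01 kg/h.
Recycle n9 = 0.354×685.01 = 242.49 kg/h.
Combined feed n10 = 1910 + 242.49 = 2152.5 kg/h.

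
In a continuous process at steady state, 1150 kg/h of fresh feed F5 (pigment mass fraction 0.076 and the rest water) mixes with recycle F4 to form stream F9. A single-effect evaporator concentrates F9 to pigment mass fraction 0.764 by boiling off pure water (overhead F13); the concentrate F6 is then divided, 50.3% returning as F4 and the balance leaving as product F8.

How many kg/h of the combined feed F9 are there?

1266 kg/h

Overall pigment balance (none leaves overhead): pigment in fresh feed = pigment in product, i.e. 1150×0.076 = (1−0.503)·F6·0.764.
F6 = 87.4/(0.764×0.497) = 230.18 kg/h.
Recycle F4 = 0.503×230.18 = 115.78 kg/h.
Combined feed F9 = 1150 + 115.78 = 1265.8 kg/h.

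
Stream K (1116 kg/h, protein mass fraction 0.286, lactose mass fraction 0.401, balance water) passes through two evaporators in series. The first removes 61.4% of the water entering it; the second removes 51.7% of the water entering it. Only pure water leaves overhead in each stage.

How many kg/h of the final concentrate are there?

water in feed = 1116×0.313 = 349.31 kg/h.
After stage 1: water left = (1−0.614)×349.31 = 134.83; stream total = 901.52 kg/h.
After stage 2: water left = (1−0.517)×134.83 = 65.124; final concentrate = 831.82 kg/h.

831.8 kg/h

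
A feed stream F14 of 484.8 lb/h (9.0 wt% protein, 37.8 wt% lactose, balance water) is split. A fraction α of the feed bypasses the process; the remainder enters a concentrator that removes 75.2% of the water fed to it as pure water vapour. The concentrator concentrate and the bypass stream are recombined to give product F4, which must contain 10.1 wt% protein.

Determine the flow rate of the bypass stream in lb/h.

All 484.8×0.090 = 43.632 lb/h of protein reaches F4, so F4 = 43.632/0.101 = 432 lb/h and vapour = 52.8 lb/h.
The evaporator receives (1−α)·484.8 of feed at 0.532 water and removes 0.752 of that water:
0.752×0.532×(1−α)×484.8 = 52.8
(1−α) = 52.8/193.95 = 0.2722;  α = 0.7278.
Bypass flow = 0.7278×484.8 = 352.82 lb/h.

352.8 lb/h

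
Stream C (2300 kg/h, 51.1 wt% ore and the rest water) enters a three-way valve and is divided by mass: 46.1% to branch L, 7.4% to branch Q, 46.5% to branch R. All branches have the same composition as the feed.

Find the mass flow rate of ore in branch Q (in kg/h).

86.97 kg/h

Branch Q total = 0.074×2300 = 170.2 kg/h.
ore in Q = 0.511×170.2 = 86.972 kg/h.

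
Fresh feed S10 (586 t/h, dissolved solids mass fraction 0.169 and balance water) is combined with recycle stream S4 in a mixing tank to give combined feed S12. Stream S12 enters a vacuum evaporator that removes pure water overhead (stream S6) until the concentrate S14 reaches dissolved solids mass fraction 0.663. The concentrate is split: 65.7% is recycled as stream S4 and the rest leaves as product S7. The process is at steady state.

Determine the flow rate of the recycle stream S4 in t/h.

Overall dissolved solids balance (none leaves overhead): dissolved solids in fresh feed = dissolved solids in product, i.e. 586×0.169 = (1−0.657)·S14·0.663.
S14 = 99.034/(0.663×0.343) = 435.49 t/h.
Recycle S4 = 0.657×435.49 = 286.12 t/h.

286.1 t/h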